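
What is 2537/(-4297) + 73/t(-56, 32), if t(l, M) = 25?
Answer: 250256/107425 ≈ 2.3296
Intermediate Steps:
2537/(-4297) + 73/t(-56, 32) = 2537/(-4297) + 73/25 = 2537*(-1/4297) + 73*(1/25) = -2537/4297 + 73/25 = 250256/107425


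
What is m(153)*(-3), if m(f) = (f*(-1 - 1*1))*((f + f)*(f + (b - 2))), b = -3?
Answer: 41574384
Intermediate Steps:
m(f) = -4*f²*(-5 + f) (m(f) = (f*(-1 - 1*1))*((f + f)*(f + (-3 - 2))) = (f*(-1 - 1))*((2*f)*(f - 5)) = (f*(-2))*((2*f)*(-5 + f)) = (-2*f)*(2*f*(-5 + f)) = -4*f²*(-5 + f))
m(153)*(-3) = (4*153²*(5 - 1*153))*(-3) = (4*23409*(5 - 153))*(-3) = (4*23409*(-148))*(-3) = -13858128*(-3) = 41574384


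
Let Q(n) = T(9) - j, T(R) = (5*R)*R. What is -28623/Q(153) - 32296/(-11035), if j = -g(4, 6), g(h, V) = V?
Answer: -100860383/1511795 ≈ -66.716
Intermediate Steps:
j = -6 (j = -1*6 = -6)
T(R) = 5*R²
Q(n) = 411 (Q(n) = 5*9² - 1*(-6) = 5*81 + 6 = 405 + 6 = 411)
-28623/Q(153) - 32296/(-11035) = -28623/411 - 32296/(-11035) = -28623*1/411 - 32296*(-1/11035) = -9541/137 + 32296/11035 = -100860383/1511795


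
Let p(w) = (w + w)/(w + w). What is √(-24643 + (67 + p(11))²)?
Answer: I*√20019 ≈ 141.49*I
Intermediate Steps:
p(w) = 1 (p(w) = (2*w)/((2*w)) = (2*w)*(1/(2*w)) = 1)
√(-24643 + (67 + p(11))²) = √(-24643 + (67 + 1)²) = √(-24643 + 68²) = √(-24643 + 4624) = √(-20019) = I*√20019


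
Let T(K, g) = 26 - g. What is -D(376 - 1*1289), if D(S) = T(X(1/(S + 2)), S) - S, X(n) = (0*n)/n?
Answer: -1852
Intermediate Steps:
X(n) = 0 (X(n) = 0/n = 0)
D(S) = 26 - 2*S (D(S) = (26 - S) - S = 26 - 2*S)
-D(376 - 1*1289) = -(26 - 2*(376 - 1*1289)) = -(26 - 2*(376 - 1289)) = -(26 - 2*(-913)) = -(26 + 1826) = -1*1852 = -1852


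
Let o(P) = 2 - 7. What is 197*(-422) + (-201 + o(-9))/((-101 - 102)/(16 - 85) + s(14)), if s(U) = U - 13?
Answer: -11313331/136 ≈ -83186.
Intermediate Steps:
o(P) = -5
s(U) = -13 + U
197*(-422) + (-201 + o(-9))/((-101 - 102)/(16 - 85) + s(14)) = 197*(-422) + (-201 - 5)/((-101 - 102)/(16 - 85) + (-13 + 14)) = -83134 - 206/(-203/(-69) + 1) = -83134 - 206/(-203*(-1/69) + 1) = -83134 - 206/(203/69 + 1) = -83134 - 206/272/69 = -83134 - 206*69/272 = -83134 - 7107/136 = -11313331/136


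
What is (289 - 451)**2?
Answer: 26244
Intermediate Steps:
(289 - 451)**2 = (-162)**2 = 26244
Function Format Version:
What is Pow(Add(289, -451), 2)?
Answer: 26244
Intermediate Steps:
Pow(Add(289, -451), 2) = Pow(-162, 2) = 26244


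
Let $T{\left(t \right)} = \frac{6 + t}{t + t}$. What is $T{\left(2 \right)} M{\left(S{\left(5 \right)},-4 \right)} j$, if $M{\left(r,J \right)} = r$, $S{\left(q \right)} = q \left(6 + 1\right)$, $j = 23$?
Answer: $1610$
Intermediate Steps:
$S{\left(q \right)} = 7 q$ ($S{\left(q \right)} = q 7 = 7 q$)
$T{\left(t \right)} = \frac{6 + t}{2 t}$
$T{\left(2 \right)} M{\left(S{\left(5 \right)},-4 \right)} j = \frac{6 + 2}{2 \cdot 2} \cdot 7 \cdot 5 \cdot 23 = \frac{1}{2} \cdot \frac{1}{2} \cdot 8 \cdot 35 \cdot 23 = 2 \cdot 35 \cdot 23 = 70 \cdot 23 = 1610$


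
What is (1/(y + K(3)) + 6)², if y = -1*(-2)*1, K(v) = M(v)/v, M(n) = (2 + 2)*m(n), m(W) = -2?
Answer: 81/4 ≈ 20.250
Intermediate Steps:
M(n) = -8 (M(n) = (2 + 2)*(-2) = 4*(-2) = -8)
K(v) = -8/v
y = 2 (y = 2*1 = 2)
(1/(y + K(3)) + 6)² = (1/(2 - 8/3) + 6)² = (1/(-⅔) + 6)² = (-3/2 + 6)² = (9/2)² = 81/4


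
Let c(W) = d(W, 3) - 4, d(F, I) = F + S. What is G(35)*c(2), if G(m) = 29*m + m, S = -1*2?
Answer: -4200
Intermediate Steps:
S = -2
G(m) = 30*m
d(F, I) = -2 + F (d(F, I) = F - 2 = -2 + F)
c(W) = -6 + W (c(W) = (-2 + W) - 4 = -6 + W)
G(35)*c(2) = (30*35)*(-6 + 2) = 1050*(-4) = -4200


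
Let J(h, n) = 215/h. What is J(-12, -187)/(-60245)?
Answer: 43/144588 ≈ 0.00029740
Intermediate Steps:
J(-12, -187)/(-60245) = (215/(-12))/(-60245) = (215*(-1/12))*(-1/60245) = -215/12*(-1/60245) = 43/144588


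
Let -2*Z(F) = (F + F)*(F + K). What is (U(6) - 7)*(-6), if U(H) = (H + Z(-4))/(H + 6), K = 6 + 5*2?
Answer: 15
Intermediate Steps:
K = 16 (K = 6 + 10 = 16)
Z(F) = -F*(16 + F) (Z(F) = -(F + F)*(F + 16)/2 = -2*F*(16 + F)/2 = -F*(16 + F))
U(H) = (48 + H)/(6 + H) (U(H) = (H - 1*(-4)*(16 - 4))/(H + 6) = (H - 1*(-4)*12)/(6 + H) = (H + 48)/(6 + H) = (48 + H)/(6 + H))
(U(6) - 7)*(-6) = ((48 + 6)/(6 + 6) - 7)*(-6) = (54/12 - 7)*(-6) = ((1/12)*54 - 7)*(-6) = (9/2 - 7)*(-6) = -5/2*(-6) = 15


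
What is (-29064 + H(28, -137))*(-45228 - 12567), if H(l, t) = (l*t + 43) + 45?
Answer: 1896369540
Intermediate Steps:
H(l, t) = 88 + l*t (H(l, t) = (43 + l*t) + 45 = 88 + l*t)
(-29064 + H(28, -137))*(-45228 - 12567) = (-29064 + (88 + 28*(-137)))*(-45228 - 12567) = (-29064 + (88 - 3836))*(-57795) = (-29064 - 3748)*(-57795) = -32812*(-57795) = 1896369540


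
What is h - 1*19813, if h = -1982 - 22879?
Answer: -44674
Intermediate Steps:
h = -24861
h - 1*19813 = -24861 - 1*19813 = -24861 - 19813 = -44674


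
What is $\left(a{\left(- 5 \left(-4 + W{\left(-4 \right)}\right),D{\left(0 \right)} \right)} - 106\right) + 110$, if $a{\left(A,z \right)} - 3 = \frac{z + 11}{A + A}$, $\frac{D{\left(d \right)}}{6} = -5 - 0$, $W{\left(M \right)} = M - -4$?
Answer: $\frac{261}{40} \approx 6.525$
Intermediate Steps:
$W{\left(M \right)} = 4 + M$ ($W{\left(M \right)} = M + 4 = 4 + M$)
$D{\left(d \right)} = -30$ ($D{\left(d \right)} = 6 \left(-5 - 0\right) = 6 \left(-5 + 0\right) = 6 \left(-5\right) = -30$)
$a{\left(A,z \right)} = 3 + \frac{11 + z}{2 A}$ ($a{\left(A,z \right)} = 3 + \frac{z + 11}{A + A} = 3 + \frac{11 + z}{2 A}$)
$\left(a{\left(- 5 \left(-4 + W{\left(-4 \right)}\right),D{\left(0 \right)} \right)} - 106\right) + 110 = \left(\frac{11 - 30 + 6 \left(- 5 \left(-4 + \left(4 - 4\right)\right)\right)}{2 \left(- 5 \left(-4 + \left(4 - 4\right)\right)\right)} - 106\right) + 110 = \left(\frac{11 - 30 + 6 \left(- 5 \left(-4 + 0\right)\right)}{2 \left(- 5 \left(-4 + 0\right)\right)} - 106\right) + 110 = \left(\frac{11 - 30 + 6 \left(\left(-5\right) \left(-4\right)\right)}{2 \left(\left(-5\right) \left(-4\right)\right)} - 106\right) + 110 = \left(\frac{11 - 30 + 6 \cdot 20}{2 \cdot 20} - 106\right) + 110 = \left(\frac{1}{2} \cdot \frac{1}{20} \left(11 - 30 + 120\right) - 106\right) + 110 = \left(\frac{1}{2} \cdot \frac{1}{20} \cdot 101 - 106\right) + 110 = \left(\frac{101}{40} - 106\right) + 110 = - \frac{4139}{40} + 110 = \frac{261}{40}$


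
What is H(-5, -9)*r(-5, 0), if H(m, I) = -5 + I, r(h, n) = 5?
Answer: -70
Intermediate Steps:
H(-5, -9)*r(-5, 0) = (-5 - 9)*5 = -14*5 = -70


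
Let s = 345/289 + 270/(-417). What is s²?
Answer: 481583025/1613709241 ≈ 0.29843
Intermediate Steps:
s = 21945/40171 (s = 345*(1/289) + 270*(-1/417) = 345/289 - 90/139 = 21945/40171 ≈ 0.54629)
s² = (21945/40171)² = 481583025/1613709241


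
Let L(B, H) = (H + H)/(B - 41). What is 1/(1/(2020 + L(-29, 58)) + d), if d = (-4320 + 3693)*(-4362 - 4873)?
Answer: 70642/409041551525 ≈ 1.7270e-7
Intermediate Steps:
L(B, H) = 2*H/(-41 + B) (L(B, H) = (2*H)/(-41 + B) = 2*H/(-41 + B))
d = 5790345 (d = -627*(-9235) = 5790345)
1/(1/(2020 + L(-29, 58)) + d) = 1/(1/(2020 + 2*58/(-41 - 29)) + 5790345) = 1/(1/(2020 + 2*58/(-70)) + 5790345) = 1/(1/(2020 + 2*58*(-1/70)) + 5790345) = 1/(1/(2020 - 58/35) + 5790345) = 1/(1/(70642/35) + 5790345) = 1/(35/70642 + 5790345) = 1/(409041551525/70642) = 70642/409041551525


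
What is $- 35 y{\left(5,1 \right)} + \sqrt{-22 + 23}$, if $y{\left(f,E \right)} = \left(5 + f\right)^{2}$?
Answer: $-3499$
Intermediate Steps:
$- 35 y{\left(5,1 \right)} + \sqrt{-22 + 23} = - 35 \left(5 + 5\right)^{2} + \sqrt{-22 + 23} = - 35 \cdot 10^{2} + \sqrt{1} = \left(-35\right) 100 + 1 = -3500 + 1 = -3499$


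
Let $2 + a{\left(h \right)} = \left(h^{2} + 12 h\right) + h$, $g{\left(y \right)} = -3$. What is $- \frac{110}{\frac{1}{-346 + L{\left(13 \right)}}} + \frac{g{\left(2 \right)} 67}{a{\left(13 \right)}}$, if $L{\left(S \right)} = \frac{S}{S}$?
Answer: $\frac{4250333}{112} \approx 37949.0$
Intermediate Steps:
$a{\left(h \right)} = -2 + h^{2} + 13 h$ ($a{\left(h \right)} = -2 + \left(\left(h^{2} + 12 h\right) + h\right) = -2 + \left(h^{2} + 13 h\right) = -2 + h^{2} + 13 h$)
$L{\left(S \right)} = 1$
$- \frac{110}{\frac{1}{-346 + L{\left(13 \right)}}} + \frac{g{\left(2 \right)} 67}{a{\left(13 \right)}} = - \frac{110}{\frac{1}{-346 + 1}} + \frac{\left(-3\right) 67}{-2 + 13^{2} + 13 \cdot 13} = - \frac{110}{\frac{1}{-345}} - \frac{201}{-2 + 169 + 169} = - \frac{110}{- \frac{1}{345}} - \frac{201}{336} = \left(-110\right) \left(-345\right) - \frac{67}{112} = 37950 - \frac{67}{112} = \frac{4250333}{112}$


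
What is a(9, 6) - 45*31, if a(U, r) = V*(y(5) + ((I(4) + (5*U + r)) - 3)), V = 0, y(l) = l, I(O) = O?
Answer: -1395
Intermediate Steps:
a(U, r) = 0 (a(U, r) = 0*(5 + ((4 + (5*U + r)) - 3)) = 0*(5 + ((4 + (r + 5*U)) - 3)) = 0*(5 + ((4 + r + 5*U) - 3)) = 0*(5 + (1 + r + 5*U)) = 0*(6 + r + 5*U) = 0)
a(9, 6) - 45*31 = 0 - 45*31 = 0 - 1395 = -1395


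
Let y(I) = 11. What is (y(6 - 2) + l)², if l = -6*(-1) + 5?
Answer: 484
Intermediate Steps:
l = 11 (l = 6 + 5 = 11)
(y(6 - 2) + l)² = (11 + 11)² = 22² = 484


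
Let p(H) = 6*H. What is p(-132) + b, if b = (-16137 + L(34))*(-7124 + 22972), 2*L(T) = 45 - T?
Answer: -255652804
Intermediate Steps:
L(T) = 45/2 - T/2 (L(T) = (45 - T)/2 = 45/2 - T/2)
b = -255652012 (b = (-16137 + (45/2 - 1/2*34))*(-7124 + 22972) = (-16137 + (45/2 - 17))*15848 = (-16137 + 11/2)*15848 = -32263/2*15848 = -255652012)
p(-132) + b = 6*(-132) - 255652012 = -792 - 255652012 = -255652804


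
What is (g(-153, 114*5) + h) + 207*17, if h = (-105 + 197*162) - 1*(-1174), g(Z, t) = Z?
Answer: 36349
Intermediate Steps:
h = 32983 (h = (-105 + 31914) + 1174 = 31809 + 1174 = 32983)
(g(-153, 114*5) + h) + 207*17 = (-153 + 32983) + 207*17 = 32830 + 3519 = 36349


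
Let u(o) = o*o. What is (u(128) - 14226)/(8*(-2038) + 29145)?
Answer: 2158/12841 ≈ 0.16806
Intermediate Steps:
u(o) = o²
(u(128) - 14226)/(8*(-2038) + 29145) = (128² - 14226)/(8*(-2038) + 29145) = (16384 - 14226)/(-16304 + 29145) = 2158/12841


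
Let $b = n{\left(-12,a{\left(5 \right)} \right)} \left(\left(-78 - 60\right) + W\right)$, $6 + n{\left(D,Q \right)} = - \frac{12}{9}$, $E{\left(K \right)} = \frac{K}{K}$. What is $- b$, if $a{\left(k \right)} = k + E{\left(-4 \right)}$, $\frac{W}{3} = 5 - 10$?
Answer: $-1122$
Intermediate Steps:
$W = -15$ ($W = 3 \left(5 - 10\right) = 3 \left(-5\right) = -15$)
$E{\left(K \right)} = 1$
$a{\left(k \right)} = 1 + k$ ($a{\left(k \right)} = k + 1 = 1 + k$)
$n{\left(D,Q \right)} = - \frac{22}{3}$ ($n{\left(D,Q \right)} = -6 - \frac{12}{9} = -6 - \frac{4}{3} = - \frac{22}{3}$)
$b = 1122$ ($b = - \frac{22 \left(\left(-78 - 60\right) - 15\right)}{3} = - \frac{22 \left(-138 - 15\right)}{3} = \left(- \frac{22}{3}\right) \left(-153\right) = 1122$)
$- b = \left(-1\right) 1122 = -1122$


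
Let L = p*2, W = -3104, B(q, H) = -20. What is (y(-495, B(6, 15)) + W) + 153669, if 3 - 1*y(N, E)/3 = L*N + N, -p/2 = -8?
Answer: 199579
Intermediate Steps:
p = 16 (p = -2*(-8) = 16)
L = 32 (L = 16*2 = 32)
y(N, E) = 9 - 99*N (y(N, E) = 9 - 3*(32*N + N) = 9 - 99*N)
(y(-495, B(6, 15)) + W) + 153669 = ((9 - 99*(-495)) - 3104) + 153669 = ((9 + 49005) - 3104) + 153669 = (49014 - 3104) + 153669 = 45910 + 153669 = 199579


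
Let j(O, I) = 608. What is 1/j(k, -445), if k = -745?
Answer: 1/608 ≈ 0.0016447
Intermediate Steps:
1/j(k, -445) = 1/608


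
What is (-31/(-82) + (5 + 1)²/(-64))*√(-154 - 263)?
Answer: -121*I*√417/656 ≈ -3.7666*I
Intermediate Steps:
(-31/(-82) + (5 + 1)²/(-64))*√(-154 - 263) = (-31*(-1/82) + 6²*(-1/64))*√(-417) = (31/82 + 36*(-1/64))*(I*√417) = (31/82 - 9/16)*(I*√417) = -121*I*√417/656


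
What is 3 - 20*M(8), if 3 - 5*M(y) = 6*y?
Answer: 183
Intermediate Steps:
M(y) = ⅗ - 6*y/5
3 - 20*M(8) = 3 - 20*(⅗ - 6/5*8) = 3 - 20*(⅗ - 48/5) = 3 - 20*(-9) = 3 + 180 = 183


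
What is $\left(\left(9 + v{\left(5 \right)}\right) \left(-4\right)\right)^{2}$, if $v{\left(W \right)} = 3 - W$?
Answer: $784$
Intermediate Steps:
$\left(\left(9 + v{\left(5 \right)}\right) \left(-4\right)\right)^{2} = \left(\left(9 + \left(3 - 5\right)\right) \left(-4\right)\right)^{2} = \left(\left(9 - 2\right) \left(-4\right)\right)^{2} = \left(7 \left(-4\right)\right)^{2} = \left(-28\right)^{2} = 784$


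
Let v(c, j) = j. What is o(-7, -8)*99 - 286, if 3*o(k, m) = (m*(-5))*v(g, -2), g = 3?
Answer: -2926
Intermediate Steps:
o(k, m) = 10*m/3 (o(k, m) = ((m*(-5))*(-2))/3 = (-5*m*(-2))/3 = (10*m)/3 = 10*m/3)
o(-7, -8)*99 - 286 = ((10/3)*(-8))*99 - 286 = -80/3*99 - 286 = -2640 - 286 = -2926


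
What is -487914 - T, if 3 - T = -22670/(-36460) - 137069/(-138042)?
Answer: -61392091431814/125825283 ≈ -4.8792e+5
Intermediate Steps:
T = 174302152/125825283 (T = 3 - (-22670/(-36460) - 137069/(-138042)) = 3 - (-22670*(-1/36460) - 137069*(-1/138042)) = 3 - (2267/3646 + 137069/138042) = 3 - 1*203173697/125825283 = 3 - 203173697/125825283 = 174302152/125825283 ≈ 1.3853)
-487914 - T = -487914 - 1*174302152/125825283 = -487914 - 174302152/125825283 = -61392091431814/125825283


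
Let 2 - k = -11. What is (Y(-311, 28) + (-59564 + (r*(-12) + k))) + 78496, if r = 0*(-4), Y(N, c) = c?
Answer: 18973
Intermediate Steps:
k = 13 (k = 2 - 1*(-11) = 2 + 11 = 13)
r = 0
(Y(-311, 28) + (-59564 + (r*(-12) + k))) + 78496 = (28 + (-59564 + (0*(-12) + 13))) + 78496 = (28 + (-59564 + (0 + 13))) + 78496 = (28 + (-59564 + 13)) + 78496 = (28 - 59551) + 78496 = -59523 + 78496 = 18973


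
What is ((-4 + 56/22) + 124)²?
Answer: 1817104/121 ≈ 15017.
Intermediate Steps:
((-4 + 56/22) + 124)² = ((-4 + 56*(1/22)) + 124)² = ((-4 + 28/11) + 124)² = (-16/11 + 124)² = (1348/11)² = 1817104/121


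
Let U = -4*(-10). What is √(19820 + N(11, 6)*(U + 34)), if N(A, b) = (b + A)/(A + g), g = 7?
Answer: √179009/3 ≈ 141.03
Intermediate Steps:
N(A, b) = (A + b)/(7 + A) (N(A, b) = (b + A)/(A + 7) = (A + b)/(7 + A))
U = 40
√(19820 + N(11, 6)*(U + 34)) = √(19820 + ((11 + 6)/(7 + 11))*(40 + 34)) = √(19820 + (17/18)*74) = √(19820 + 629/9) = √(179009/9) = √179009/3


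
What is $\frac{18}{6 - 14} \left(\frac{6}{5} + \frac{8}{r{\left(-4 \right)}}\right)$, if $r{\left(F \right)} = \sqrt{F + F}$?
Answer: $- \frac{27}{10} + \frac{9 i \sqrt{2}}{2} \approx -2.7 + 6.364 i$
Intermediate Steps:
$r{\left(F \right)} = \sqrt{2} \sqrt{F}$ ($r{\left(F \right)} = \sqrt{2 F} = \sqrt{2} \sqrt{F}$)
$\frac{18}{6 - 14} \left(\frac{6}{5} + \frac{8}{r{\left(-4 \right)}}\right) = \frac{18}{6 - 14} \left(\frac{6}{5} + \frac{8}{\sqrt{2} \sqrt{-4}}\right) = \frac{18}{-8} \left(6 \cdot \frac{1}{5} + \frac{8}{\sqrt{2} \cdot 2 i}\right) = 18 \left(- \frac{1}{8}\right) \left(\frac{6}{5} + \frac{8}{2 i \sqrt{2}}\right) = - \frac{9 \left(\frac{6}{5} + 8 \left(- \frac{i \sqrt{2}}{4}\right)\right)}{4} = - \frac{9 \left(\frac{6}{5} - 2 i \sqrt{2}\right)}{4} = - \frac{27}{10} + \frac{9 i \sqrt{2}}{2}$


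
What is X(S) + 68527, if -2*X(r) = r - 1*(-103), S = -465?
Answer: 68708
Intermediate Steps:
X(r) = -103/2 - r/2 (X(r) = -(r - 1*(-103))/2 = -(r + 103)/2 = -(103 + r)/2 = -103/2 - r/2)
X(S) + 68527 = (-103/2 - 1/2*(-465)) + 68527 = (-103/2 + 465/2) + 68527 = 181 + 68527 = 68708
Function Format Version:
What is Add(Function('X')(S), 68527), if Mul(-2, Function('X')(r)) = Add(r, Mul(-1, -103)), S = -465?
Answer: 68708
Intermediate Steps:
Function('X')(r) = Add(Rational(-103, 2), Mul(Rational(-1, 2), r)) (Function('X')(r) = Mul(Rational(-1, 2), Add(r, Mul(-1, -103))) = Mul(Rational(-1, 2), Add(r, 103)) = Mul(Rational(-1, 2), Add(103, r)) = Add(Rational(-103, 2), Mul(Rational(-1, 2), r)))
Add(Function('X')(S), 68527) = Add(Add(Rational(-103, 2), Mul(Rational(-1, 2), -465)), 68527) = Add(Add(Rational(-103, 2), Rational(465, 2)), 68527) = Add(181, 68527) = 68708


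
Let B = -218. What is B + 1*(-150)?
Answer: -368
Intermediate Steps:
B + 1*(-150) = -218 + 1*(-150) = -218 - 150 = -368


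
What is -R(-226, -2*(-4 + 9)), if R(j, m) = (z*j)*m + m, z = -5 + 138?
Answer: -300570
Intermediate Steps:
z = 133
R(j, m) = m + 133*j*m (R(j, m) = (133*j)*m + m = 133*j*m + m = m + 133*j*m)
-R(-226, -2*(-4 + 9)) = -(-2*(-4 + 9))*(1 + 133*(-226)) = -(-2*5)*(1 - 30058) = -(-10)*(-30057) = -1*300570 = -300570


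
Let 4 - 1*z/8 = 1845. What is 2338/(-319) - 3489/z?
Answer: -33321073/4698232 ≈ -7.0923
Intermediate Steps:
z = -14728 (z = 32 - 8*1845 = 32 - 14760 = -14728)
2338/(-319) - 3489/z = 2338/(-319) - 3489/(-14728) = 2338*(-1/319) - 3489*(-1/14728) = -2338/319 + 3489/14728 = -33321073/4698232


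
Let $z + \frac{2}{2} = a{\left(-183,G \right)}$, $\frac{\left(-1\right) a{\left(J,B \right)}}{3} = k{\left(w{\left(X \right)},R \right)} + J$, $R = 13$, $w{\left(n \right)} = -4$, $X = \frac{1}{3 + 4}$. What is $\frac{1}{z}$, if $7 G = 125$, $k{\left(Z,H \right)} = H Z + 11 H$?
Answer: $\frac{1}{275} \approx 0.0036364$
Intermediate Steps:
$X = \frac{1}{7} \approx 0.14286$
$k{\left(Z,H \right)} = 11 H + H Z$
$G = \frac{125}{7}$ ($G = \frac{1}{7} \cdot 125 = \frac{125}{7} \approx 17.857$)
$a{\left(J,B \right)} = -273 - 3 J$ ($a{\left(J,B \right)} = - 3 \left(13 \left(11 - 4\right) + J\right) = - 3 \left(13 \cdot 7 + J\right) = - 3 \left(91 + J\right) = -273 - 3 J$)
$z = 275$ ($z = -1 - -276 = -1 + \left(-273 + 549\right) = -1 + 276 = 275$)
$\frac{1}{z} = \frac{1}{275}$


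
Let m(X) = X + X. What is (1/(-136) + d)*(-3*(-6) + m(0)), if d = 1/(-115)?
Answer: -2259/7820 ≈ -0.28887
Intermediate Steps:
d = -1/115 ≈ -0.0086956
m(X) = 2*X
(1/(-136) + d)*(-3*(-6) + m(0)) = (1/(-136) - 1/115)*(-3*(-6) + 2*0) = (-1/136 - 1/115)*(18 + 0) = -251/15640*18 = -2259/7820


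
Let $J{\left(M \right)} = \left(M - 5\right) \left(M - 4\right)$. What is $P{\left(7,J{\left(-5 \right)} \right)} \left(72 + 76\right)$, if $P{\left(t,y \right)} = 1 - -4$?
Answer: $740$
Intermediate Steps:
$J{\left(M \right)} = \left(-5 + M\right) \left(-4 + M\right)$
$P{\left(t,y \right)} = 5$ ($P{\left(t,y \right)} = 1 + 4 = 5$)
$P{\left(7,J{\left(-5 \right)} \right)} \left(72 + 76\right) = 5 \left(72 + 76\right) = 5 \cdot 148 = 740$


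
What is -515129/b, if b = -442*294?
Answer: 515129/129948 ≈ 3.9641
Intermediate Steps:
b = -129948
-515129/b = -515129/(-129948) = -515129*(-1/129948) = 515129/129948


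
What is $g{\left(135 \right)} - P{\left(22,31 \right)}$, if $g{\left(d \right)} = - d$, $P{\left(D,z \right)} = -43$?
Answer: $-92$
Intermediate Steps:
$g{\left(135 \right)} - P{\left(22,31 \right)} = \left(-1\right) 135 - -43 = -135 + 43 = -92$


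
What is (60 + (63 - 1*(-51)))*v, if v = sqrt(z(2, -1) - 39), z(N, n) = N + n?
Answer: 174*I*sqrt(38) ≈ 1072.6*I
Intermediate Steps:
v = I*sqrt(38) (v = sqrt((2 - 1) - 39) = sqrt(1 - 39) = sqrt(-38) = I*sqrt(38) ≈ 6.1644*I)
(60 + (63 - 1*(-51)))*v = (60 + (63 - 1*(-51)))*(I*sqrt(38)) = (60 + (63 + 51))*(I*sqrt(38)) = (60 + 114)*(I*sqrt(38)) = 174*(I*sqrt(38)) = 174*I*sqrt(38)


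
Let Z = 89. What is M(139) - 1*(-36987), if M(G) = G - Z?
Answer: 37037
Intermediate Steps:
M(G) = -89 + G (M(G) = G - 1*89 = G - 89 = -89 + G)
M(139) - 1*(-36987) = (-89 + 139) - 1*(-36987) = 50 + 36987 = 37037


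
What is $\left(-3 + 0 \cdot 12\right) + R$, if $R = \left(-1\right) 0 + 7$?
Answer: $4$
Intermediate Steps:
$R = 7$ ($R = 0 + 7 = 7$)
$\left(-3 + 0 \cdot 12\right) + R = \left(-3 + 0 \cdot 12\right) + 7 = \left(-3 + 0\right) + 7 = -3 + 7 = 4$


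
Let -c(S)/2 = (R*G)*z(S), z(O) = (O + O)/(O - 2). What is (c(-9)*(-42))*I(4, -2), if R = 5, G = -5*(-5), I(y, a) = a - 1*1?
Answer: -567000/11 ≈ -51545.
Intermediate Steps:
I(y, a) = -1 + a (I(y, a) = a - 1 = -1 + a)
G = 25
z(O) = 2*O/(-2 + O) (z(O) = (2*O)/(-2 + O) = 2*O/(-2 + O))
c(S) = -500*S/(-2 + S) (c(S) = -2*5*25*2*S/(-2 + S) = -250*2*S/(-2 + S) = -500*S/(-2 + S))
(c(-9)*(-42))*I(4, -2) = (-500*(-9)/(-2 - 9)*(-42))*(-1 - 2) = (-500*(-9)/(-11)*(-42))*(-3) = (-500*(-9)*(-1/11)*(-42))*(-3) = -4500/11*(-42)*(-3) = (189000/11)*(-3) = -567000/11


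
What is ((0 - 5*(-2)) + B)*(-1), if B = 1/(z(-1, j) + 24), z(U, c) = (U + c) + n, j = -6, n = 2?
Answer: -191/19 ≈ -10.053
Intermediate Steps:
z(U, c) = 2 + U + c (z(U, c) = (U + c) + 2 = 2 + U + c)
B = 1/19 (B = 1/((2 - 1 - 6) + 24) = 1/(-5 + 24) = 1/19 ≈ 0.052632)
((0 - 5*(-2)) + B)*(-1) = ((0 - 5*(-2)) + 1/19)*(-1) = ((0 + 10) + 1/19)*(-1) = (10 + 1/19)*(-1) = (191/19)*(-1) = -191/19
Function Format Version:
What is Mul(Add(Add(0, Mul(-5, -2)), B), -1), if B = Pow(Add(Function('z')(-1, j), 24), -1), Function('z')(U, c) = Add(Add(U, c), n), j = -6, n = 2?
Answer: Rational(-191, 19) ≈ -10.053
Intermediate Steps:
Function('z')(U, c) = Add(2, U, c) (Function('z')(U, c) = Add(Add(U, c), 2) = Add(2, U, c))
B = Rational(1, 19) (B = Pow(Add(Add(2, -1, -6), 24), -1) = Pow(Add(-5, 24), -1) = Pow(19, -1) = Rational(1, 19) ≈ 0.052632)
Mul(Add(Add(0, Mul(-5, -2)), B), -1) = Mul(Add(Add(0, Mul(-5, -2)), Rational(1, 19)), -1) = Mul(Add(Add(0, 10), Rational(1, 19)), -1) = Mul(Add(10, Rational(1, 19)), -1) = Mul(Rational(191, 19), -1) = Rational(-191, 19)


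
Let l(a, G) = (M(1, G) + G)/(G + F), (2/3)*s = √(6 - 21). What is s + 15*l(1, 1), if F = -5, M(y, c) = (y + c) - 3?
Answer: 3*I*√15/2 ≈ 5.8095*I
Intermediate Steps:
M(y, c) = -3 + c + y (M(y, c) = (c + y) - 3 = -3 + c + y)
s = 3*I*√15/2 (s = 3*√(6 - 21)/2 = 3*√(-15)/2 = 3*(I*√15)/2 = 3*I*√15/2 ≈ 5.8095*I)
l(a, G) = (-2 + 2*G)/(-5 + G) (l(a, G) = ((-3 + G + 1) + G)/(G - 5) = ((-2 + G) + G)/(-5 + G) = (-2 + 2*G)/(-5 + G))
s + 15*l(1, 1) = 3*I*√15/2 + 15*(2*(-1 + 1)/(-5 + 1)) = 3*I*√15/2 + 15*(2*0/(-4)) = 3*I*√15/2 + 15*(2*(-¼)*0) = 3*I*√15/2 + 15*0 = 3*I*√15/2 + 0 = 3*I*√15/2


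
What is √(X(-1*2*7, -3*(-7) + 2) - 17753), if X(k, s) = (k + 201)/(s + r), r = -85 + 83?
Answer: I*√7825146/21 ≈ 133.21*I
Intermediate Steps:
r = -2
X(k, s) = (201 + k)/(-2 + s) (X(k, s) = (k + 201)/(s - 2) = (201 + k)/(-2 + s))
√(X(-1*2*7, -3*(-7) + 2) - 17753) = √((201 - 1*2*7)/(-2 + (-3*(-7) + 2)) - 17753) = √((201 - 2*7)/(-2 + (21 + 2)) - 17753) = √((201 - 14)/(-2 + 23) - 17753) = √(187/21 - 17753) = √(-372626/21) = I*√7825146/21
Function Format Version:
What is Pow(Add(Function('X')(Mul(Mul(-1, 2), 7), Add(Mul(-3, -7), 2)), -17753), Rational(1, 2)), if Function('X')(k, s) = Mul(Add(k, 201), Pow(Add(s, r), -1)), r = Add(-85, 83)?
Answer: Mul(Rational(1, 21), I, Pow(7825146, Rational(1, 2))) ≈ Mul(133.21, I)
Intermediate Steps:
r = -2
Function('X')(k, s) = Mul(Pow(Add(-2, s), -1), Add(201, k)) (Function('X')(k, s) = Mul(Add(k, 201), Pow(Add(s, -2), -1)) = Mul(Add(201, k), Pow(Add(-2, s), -1)) = Mul(Pow(Add(-2, s), -1), Add(201, k)))
Pow(Add(Function('X')(Mul(Mul(-1, 2), 7), Add(Mul(-3, -7), 2)), -17753), Rational(1, 2)) = Pow(Add(Mul(Pow(Add(-2, Add(Mul(-3, -7), 2)), -1), Add(201, Mul(Mul(-1, 2), 7))), -17753), Rational(1, 2)) = Pow(Add(Mul(Pow(Add(-2, Add(21, 2)), -1), Add(201, Mul(-2, 7))), -17753), Rational(1, 2)) = Pow(Add(Mul(Pow(Add(-2, 23), -1), Add(201, -14)), -17753), Rational(1, 2)) = Pow(Add(Mul(Pow(21, -1), 187), -17753), Rational(1, 2)) = Pow(Add(Mul(Rational(1, 21), 187), -17753), Rational(1, 2)) = Pow(Add(Rational(187, 21), -17753), Rational(1, 2)) = Pow(Rational(-372626, 21), Rational(1, 2)) = Mul(Rational(1, 21), I, Pow(7825146, Rational(1, 2)))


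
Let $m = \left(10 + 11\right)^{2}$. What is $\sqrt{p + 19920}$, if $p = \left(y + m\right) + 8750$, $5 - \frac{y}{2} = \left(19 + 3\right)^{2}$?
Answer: $\sqrt{28153} \approx 167.79$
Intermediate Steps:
$y = -958$ ($y = 10 - 2 \left(19 + 3\right)^{2} = 10 - 2 \cdot 22^{2} = 10 - 968 = -958$)
$m = 441$ ($m = 21^{2} = 441$)
$p = 8233$ ($p = \left(-958 + 441\right) + 8750 = -517 + 8750 = 8233$)
$\sqrt{p + 19920} = \sqrt{8233 + 19920} = \sqrt{28153}$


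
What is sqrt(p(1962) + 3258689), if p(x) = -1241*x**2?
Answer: I*sqrt(4773901315) ≈ 69093.0*I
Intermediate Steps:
sqrt(p(1962) + 3258689) = sqrt(-1241*1962**2 + 3258689) = sqrt(-1241*3849444 + 3258689) = sqrt(-4777160004 + 3258689) = sqrt(-4773901315) = I*sqrt(4773901315)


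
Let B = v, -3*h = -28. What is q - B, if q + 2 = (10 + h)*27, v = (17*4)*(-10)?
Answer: 1200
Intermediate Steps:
h = 28/3 (h = -⅓*(-28) = 28/3 ≈ 9.3333)
v = -680 (v = 68*(-10) = -680)
B = -680
q = 520 (q = -2 + (10 + 28/3)*27 = -2 + (58/3)*27 = -2 + 522 = 520)
q - B = 520 - 1*(-680) = 520 + 680 = 1200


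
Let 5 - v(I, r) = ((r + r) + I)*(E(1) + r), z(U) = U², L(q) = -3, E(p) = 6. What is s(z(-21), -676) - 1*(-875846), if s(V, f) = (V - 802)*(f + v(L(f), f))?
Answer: 328851927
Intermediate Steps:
v(I, r) = 5 - (6 + r)*(I + 2*r) (v(I, r) = 5 - ((r + r) + I)*(6 + r) = 5 - (2*r + I)*(6 + r) = 5 - (I + 2*r)*(6 + r) = 5 - (6 + r)*(I + 2*r))
s(V, f) = (-802 + V)*(23 - 8*f - 2*f²) (s(V, f) = (V - 802)*(f + (5 - 12*f - 6*(-3) - 2*f² - 1*(-3)*f)) = (-802 + V)*(f + (5 - 12*f + 18 - 2*f² + 3*f)) = (-802 + V)*(f + (23 - 9*f - 2*f²)) = (-802 + V)*(23 - 8*f - 2*f²))
s(z(-21), -676) - 1*(-875846) = (-18446 + 1604*(-676)² + 6416*(-676) + (-21)²*(-676) - 1*(-21)²*(-23 + 2*(-676)² + 9*(-676))) - 1*(-875846) = (-18446 + 1604*456976 - 4337216 + 441*(-676) - 1*441*(-23 + 2*456976 - 6084)) + 875846 = (-18446 + 732989504 - 4337216 - 298116 - 1*441*(-23 + 913952 - 6084)) + 875846 = (-18446 + 732989504 - 4337216 - 298116 - 1*441*907845) + 875846 = (-18446 + 732989504 - 4337216 - 298116 - 400359645) + 875846 = 327976081 + 875846 = 328851927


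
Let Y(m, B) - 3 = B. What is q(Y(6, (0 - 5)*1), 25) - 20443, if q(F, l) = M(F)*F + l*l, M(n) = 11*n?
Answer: -19774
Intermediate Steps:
Y(m, B) = 3 + B
q(F, l) = l² + 11*F² (q(F, l) = (11*F)*F + l*l = 11*F² + l² = l² + 11*F²)
q(Y(6, (0 - 5)*1), 25) - 20443 = (25² + 11*(3 + (0 - 5)*1)²) - 20443 = (625 + 11*(3 - 5*1)²) - 20443 = (625 + 11*(3 - 5)²) - 20443 = (625 + 11*(-2)²) - 20443 = (625 + 11*4) - 20443 = (625 + 44) - 20443 = 669 - 20443 = -19774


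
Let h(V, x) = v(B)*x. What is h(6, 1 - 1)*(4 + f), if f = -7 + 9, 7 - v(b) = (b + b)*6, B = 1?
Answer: 0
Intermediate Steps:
v(b) = 7 - 12*b (v(b) = 7 - (b + b)*6 = 7 - 2*b*6 = 7 - 12*b)
h(V, x) = -5*x (h(V, x) = (7 - 12*1)*x = (7 - 12)*x = -5*x)
f = 2
h(6, 1 - 1)*(4 + f) = (-5*(1 - 1))*(4 + 2) = -5*0*6 = 0*6 = 0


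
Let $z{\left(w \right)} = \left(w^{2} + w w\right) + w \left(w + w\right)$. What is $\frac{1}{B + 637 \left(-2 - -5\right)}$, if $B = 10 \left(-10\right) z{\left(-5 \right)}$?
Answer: $- \frac{1}{8089} \approx -0.00012362$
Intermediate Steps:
$z{\left(w \right)} = 4 w^{2}$ ($z{\left(w \right)} = \left(w^{2} + w^{2}\right) + w 2 w = 2 w^{2} + 2 w^{2} = 4 w^{2}$)
$B = -10000$ ($B = 10 \left(-10\right) 4 \left(-5\right)^{2} = - 100 \cdot 4 \cdot 25 = \left(-100\right) 100 = -10000$)
$\frac{1}{B + 637 \left(-2 - -5\right)} = \frac{1}{-10000 + 637 \left(-2 - -5\right)} = \frac{1}{-10000 + 637 \left(-2 + 5\right)} = \frac{1}{-10000 + 637 \cdot 3} = \frac{1}{-10000 + 1911} = \frac{1}{-8089} = - \frac{1}{8089}$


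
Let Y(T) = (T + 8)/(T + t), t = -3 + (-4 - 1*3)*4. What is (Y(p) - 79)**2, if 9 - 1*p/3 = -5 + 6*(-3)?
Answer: 149769/25 ≈ 5990.8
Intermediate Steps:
p = 96 (p = 27 - 3*(-5 + 6*(-3)) = 27 - 3*(-5 - 18) = 27 - 3*(-23) = 27 + 69 = 96)
t = -31 (t = -3 + (-4 - 3)*4 = -3 - 7*4 = -3 - 28 = -31)
Y(T) = (8 + T)/(-31 + T) (Y(T) = (T + 8)/(T - 31) = (8 + T)/(-31 + T))
(Y(p) - 79)**2 = ((8 + 96)/(-31 + 96) - 79)**2 = (104/65 - 79)**2 = ((1/65)*104 - 79)**2 = (8/5 - 79)**2 = (-387/5)**2 = 149769/25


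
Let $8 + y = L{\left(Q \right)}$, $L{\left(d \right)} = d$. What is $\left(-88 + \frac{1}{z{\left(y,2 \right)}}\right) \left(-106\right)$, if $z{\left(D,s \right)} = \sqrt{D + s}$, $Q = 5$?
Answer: $9328 + 106 i \approx 9328.0 + 106.0 i$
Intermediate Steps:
$y = -3$ ($y = -8 + 5 = -3$)
$\left(-88 + \frac{1}{z{\left(y,2 \right)}}\right) \left(-106\right) = \left(-88 + \frac{1}{\sqrt{-3 + 2}}\right) \left(-106\right) = \left(-88 + \frac{1}{\sqrt{-1}}\right) \left(-106\right) = \left(-88 + \frac{1}{i}\right) \left(-106\right) = \left(-88 - i\right) \left(-106\right) = 9328 + 106 i$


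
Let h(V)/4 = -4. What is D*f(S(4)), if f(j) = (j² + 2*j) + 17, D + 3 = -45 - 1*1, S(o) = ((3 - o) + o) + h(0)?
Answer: -7840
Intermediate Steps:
h(V) = -16 (h(V) = 4*(-4) = -16)
S(o) = -13 (S(o) = ((3 - o) + o) - 16 = 3 - 16 = -13)
D = -49 (D = -3 + (-45 - 1*1) = -3 + (-45 - 1) = -3 - 46 = -49)
f(j) = 17 + j² + 2*j
D*f(S(4)) = -49*(17 + (-13)² + 2*(-13)) = -49*(17 + 169 - 26) = -49*160 = -7840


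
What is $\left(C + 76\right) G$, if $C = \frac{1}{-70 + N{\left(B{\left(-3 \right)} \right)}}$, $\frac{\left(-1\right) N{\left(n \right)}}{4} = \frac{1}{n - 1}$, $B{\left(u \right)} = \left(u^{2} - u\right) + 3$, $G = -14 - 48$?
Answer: $- \frac{1158935}{246} \approx -4711.1$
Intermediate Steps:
$G = -62$
$B{\left(u \right)} = 3 + u^{2} - u$
$N{\left(n \right)} = - \frac{4}{-1 + n}$ ($N{\left(n \right)} = - \frac{4}{n - 1} = - \frac{4}{-1 + n}$)
$C = - \frac{7}{492}$ ($C = \frac{1}{-70 - \frac{4}{-1 + \left(3 + \left(-3\right)^{2} - -3\right)}} = \frac{1}{-70 - \frac{4}{-1 + \left(3 + 9 + 3\right)}} = \frac{1}{-70 - \frac{4}{-1 + 15}} = \frac{1}{-70 - \frac{4}{14}} = \frac{1}{-70 - \frac{2}{7}} = \frac{1}{- \frac{492}{7}} = - \frac{7}{492} \approx -0.014228$)
$\left(C + 76\right) G = \left(- \frac{7}{492} + 76\right) \left(-62\right) = \frac{37385}{492} \left(-62\right) = - \frac{1158935}{246}$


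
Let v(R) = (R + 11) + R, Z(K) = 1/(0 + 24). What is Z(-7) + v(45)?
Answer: 2425/24 ≈ 101.04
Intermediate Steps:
Z(K) = 1/24
v(R) = 11 + 2*R (v(R) = (11 + R) + R = 11 + 2*R)
Z(-7) + v(45) = 1/24 + (11 + 2*45) = 1/24 + (11 + 90) = 1/24 + 101 = 2425/24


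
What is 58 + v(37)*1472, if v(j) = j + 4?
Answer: 60410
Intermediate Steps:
v(j) = 4 + j
58 + v(37)*1472 = 58 + (4 + 37)*1472 = 58 + 41*1472 = 58 + 60352 = 60410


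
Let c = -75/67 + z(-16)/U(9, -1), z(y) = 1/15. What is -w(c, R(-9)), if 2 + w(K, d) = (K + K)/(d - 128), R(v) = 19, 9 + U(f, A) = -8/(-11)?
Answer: 19730966/9968595 ≈ 1.9793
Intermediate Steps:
z(y) = 1/15
U(f, A) = -91/11 (U(f, A) = -9 - 8/(-11) = -9 - 8*(-1/11) = -9 + 8/11 = -91/11)
c = -103112/91455 (c = -75/67 + 1/(15*(-91/11)) = -75*1/67 + (1/15)*(-11/91) = -75/67 - 11/1365 = -103112/91455 ≈ -1.1275)
w(K, d) = -2 + 2*K/(-128 + d) (w(K, d) = -2 + (K + K)/(d - 128) = -2 + (2*K)/(-128 + d) = -2 + 2*K/(-128 + d))
-w(c, R(-9)) = -2*(128 - 103112/91455 - 1*19)/(-128 + 19) = -2*(128 - 103112/91455 - 19)/(-109) = -2*(-1)*9865483/(109*91455) = -1*(-19730966/9968595) = 19730966/9968595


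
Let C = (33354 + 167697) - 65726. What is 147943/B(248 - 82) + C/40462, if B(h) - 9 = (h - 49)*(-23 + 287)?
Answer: 10167206191/1250154414 ≈ 8.1328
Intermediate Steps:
C = 135325 (C = 201051 - 65726 = 135325)
B(h) = -12927 + 264*h (B(h) = 9 + (h - 49)*(-23 + 287) = 9 + (-49 + h)*264 = 9 + (-12936 + 264*h) = -12927 + 264*h)
147943/B(248 - 82) + C/40462 = 147943/(-12927 + 264*(248 - 82)) + 135325/40462 = 147943/(-12927 + 264*166) + 135325*(1/40462) = 147943/(-12927 + 43824) + 135325/40462 = 147943/30897 + 135325/40462 = 10167206191/1250154414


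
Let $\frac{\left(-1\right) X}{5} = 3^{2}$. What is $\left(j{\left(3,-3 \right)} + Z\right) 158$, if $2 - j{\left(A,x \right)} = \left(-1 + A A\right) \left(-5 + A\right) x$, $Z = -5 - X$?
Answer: $-948$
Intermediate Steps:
$X = -45$ ($X = - 5 \cdot 3^{2} = \left(-5\right) 9 = -45$)
$Z = 40$ ($Z = -5 - -45 = -5 + 45 = 40$)
$j{\left(A,x \right)} = 2 - x \left(-1 + A^{2}\right) \left(-5 + A\right)$ ($j{\left(A,x \right)} = 2 - \left(-1 + A A\right) \left(-5 + A\right) x = 2 - \left(-1 + A^{2}\right) \left(-5 + A\right) x = 2 - x \left(-1 + A^{2}\right) \left(-5 + A\right)$)
$\left(j{\left(3,-3 \right)} + Z\right) 158 = \left(\left(2 - -15 + 3 \left(-3\right) - - 3 \cdot 3^{3} + 5 \left(-3\right) 3^{2}\right) + 40\right) 158 = \left(\left(2 + 15 - 9 - \left(-3\right) 27 + 5 \left(-3\right) 9\right) + 40\right) 158 = \left(\left(2 + 15 - 9 + 81 - 135\right) + 40\right) 158 = \left(-46 + 40\right) 158 = \left(-6\right) 158 = -948$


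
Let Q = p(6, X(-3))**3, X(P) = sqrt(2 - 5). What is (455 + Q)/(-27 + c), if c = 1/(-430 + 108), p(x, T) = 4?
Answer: -167118/8695 ≈ -19.220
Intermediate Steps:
X(P) = I*sqrt(3) (X(P) = sqrt(-3) = I*sqrt(3))
c = -1/322 (c = 1/(-322) = -1/322 ≈ -0.0031056)
Q = 64 (Q = 4**3 = 64)
(455 + Q)/(-27 + c) = (455 + 64)/(-27 - 1/322) = 519/(-8695/322) = 519*(-322/8695) = -167118/8695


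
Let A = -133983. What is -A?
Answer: 133983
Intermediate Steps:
-A = -1*(-133983) = 133983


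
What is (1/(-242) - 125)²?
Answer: 915123001/58564 ≈ 15626.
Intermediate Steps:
(1/(-242) - 125)² = (-1/242 - 125)² = (-30251/242)² = 915123001/58564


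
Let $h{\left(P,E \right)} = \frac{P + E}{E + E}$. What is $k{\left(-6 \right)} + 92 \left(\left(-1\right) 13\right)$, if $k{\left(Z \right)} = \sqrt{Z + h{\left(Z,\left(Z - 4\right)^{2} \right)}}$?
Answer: $-1196 + \frac{i \sqrt{553}}{10} \approx -1196.0 + 2.3516 i$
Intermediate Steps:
$h{\left(P,E \right)} = \frac{E + P}{2 E}$
$k{\left(Z \right)} = \sqrt{Z + \frac{Z + \left(-4 + Z\right)^{2}}{2 \left(-4 + Z\right)^{2}}}$ ($k{\left(Z \right)} = \sqrt{Z + \frac{\left(Z - 4\right)^{2} + Z}{2 \left(Z - 4\right)^{2}}} = \sqrt{Z + \frac{\left(-4 + Z\right)^{2} + Z}{2 \left(-4 + Z\right)^{2}}} = \sqrt{Z + \frac{Z + \left(-4 + Z\right)^{2}}{2 \left(-4 + Z\right)^{2}}}$)
$k{\left(-6 \right)} + 92 \left(\left(-1\right) 13\right) = \frac{\sqrt{2} \sqrt{1 + 2 \left(-6\right) - \frac{6}{\left(-4 - 6\right)^{2}}}}{2} + 92 \left(\left(-1\right) 13\right) = \frac{\sqrt{2} \sqrt{1 - 12 - \frac{6}{100}}}{2} + 92 \left(-13\right) = \frac{\sqrt{2} \sqrt{1 - 12 - \frac{3}{50}}}{2} - 1196 = \frac{\sqrt{2} \sqrt{- \frac{553}{50}}}{2} - 1196 = \frac{\sqrt{2} \frac{i \sqrt{1106}}{10}}{2} - 1196 = \frac{i \sqrt{553}}{10} - 1196 = -1196 + \frac{i \sqrt{553}}{10}$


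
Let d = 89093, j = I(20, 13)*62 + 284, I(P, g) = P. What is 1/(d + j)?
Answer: 1/90617 ≈ 1.1035e-5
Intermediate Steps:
j = 1524 (j = 20*62 + 284 = 1240 + 284 = 1524)
1/(d + j) = 1/(89093 + 1524) = 1/90617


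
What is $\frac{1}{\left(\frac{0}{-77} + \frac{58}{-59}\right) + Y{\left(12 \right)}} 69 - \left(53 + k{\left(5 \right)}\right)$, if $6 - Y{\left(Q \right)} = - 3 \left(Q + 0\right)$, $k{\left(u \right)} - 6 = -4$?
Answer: $- \frac{129029}{2420} \approx -53.318$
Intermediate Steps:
$k{\left(u \right)} = 2$ ($k{\left(u \right)} = 6 - 4 = 2$)
$Y{\left(Q \right)} = 6 + 3 Q$ ($Y{\left(Q \right)} = 6 - - 3 \left(Q + 0\right) = 6 - - 3 Q = 6 + 3 Q$)
$\frac{1}{\left(\frac{0}{-77} + \frac{58}{-59}\right) + Y{\left(12 \right)}} 69 - \left(53 + k{\left(5 \right)}\right) = \frac{1}{\left(\frac{0}{-77} + \frac{58}{-59}\right) + \left(6 + 3 \cdot 12\right)} 69 - 55 = \frac{1}{\left(0 \left(- \frac{1}{77}\right) + 58 \left(- \frac{1}{59}\right)\right) + \left(6 + 36\right)} 69 - 55 = \frac{1}{\left(0 - \frac{58}{59}\right) + 42} \cdot 69 - 55 = \frac{1}{- \frac{58}{59} + 42} \cdot 69 - 55 = \frac{1}{\frac{2420}{59}} \cdot 69 - 55 = \frac{59}{2420} \cdot 69 - 55 = \frac{4071}{2420} - 55 = - \frac{129029}{2420}$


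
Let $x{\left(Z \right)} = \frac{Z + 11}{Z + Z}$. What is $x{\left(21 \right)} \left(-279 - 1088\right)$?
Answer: $- \frac{21872}{21} \approx -1041.5$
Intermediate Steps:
$x{\left(Z \right)} = \frac{11 + Z}{2 Z}$
$x{\left(21 \right)} \left(-279 - 1088\right) = \frac{11 + 21}{2 \cdot 21} \left(-279 - 1088\right) = \frac{1}{2} \cdot \frac{1}{21} \cdot 32 \left(-1367\right) = \frac{16}{21} \left(-1367\right) = - \frac{21872}{21}$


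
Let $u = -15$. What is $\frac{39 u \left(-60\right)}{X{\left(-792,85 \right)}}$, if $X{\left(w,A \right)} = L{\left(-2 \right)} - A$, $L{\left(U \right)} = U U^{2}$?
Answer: $- \frac{11700}{31} \approx -377.42$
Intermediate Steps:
$L{\left(U \right)} = U^{3}$
$X{\left(w,A \right)} = -8 - A$ ($X{\left(w,A \right)} = \left(-2\right)^{3} - A = -8 - A$)
$\frac{39 u \left(-60\right)}{X{\left(-792,85 \right)}} = \frac{39 \left(-15\right) \left(-60\right)}{-8 - 85} = \frac{\left(-585\right) \left(-60\right)}{-8 - 85} = \frac{35100}{-93} = 35100 \left(- \frac{1}{93}\right) = - \frac{11700}{31}$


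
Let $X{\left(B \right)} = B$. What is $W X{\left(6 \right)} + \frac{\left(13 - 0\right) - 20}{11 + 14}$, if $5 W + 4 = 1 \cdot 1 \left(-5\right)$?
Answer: $- \frac{277}{25} \approx -11.08$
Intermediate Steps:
$W = - \frac{9}{5}$ ($W = - \frac{4}{5} + \frac{1 \cdot 1 \left(-5\right)}{5} = - \frac{4}{5} + \frac{1 \left(-5\right)}{5} = - \frac{4}{5} + \frac{1}{5} \left(-5\right) = - \frac{4}{5} - 1 = - \frac{9}{5} \approx -1.8$)
$W X{\left(6 \right)} + \frac{\left(13 - 0\right) - 20}{11 + 14} = \left(- \frac{9}{5}\right) 6 + \frac{\left(13 - 0\right) - 20}{11 + 14} = - \frac{54}{5} + \frac{\left(13 + 0\right) - 20}{25} = - \frac{54}{5} + \left(13 - 20\right) \frac{1}{25} = - \frac{54}{5} - \frac{7}{25} = - \frac{277}{25}$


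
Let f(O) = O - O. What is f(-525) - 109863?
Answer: -109863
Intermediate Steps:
f(O) = 0
f(-525) - 109863 = 0 - 109863 = -109863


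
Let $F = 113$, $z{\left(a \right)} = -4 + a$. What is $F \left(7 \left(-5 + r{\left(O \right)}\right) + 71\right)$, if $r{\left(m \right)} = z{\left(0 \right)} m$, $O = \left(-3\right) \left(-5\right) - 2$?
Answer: $-37064$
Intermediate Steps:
$O = 13$ ($O = 15 - 2 = 13$)
$r{\left(m \right)} = - 4 m$ ($r{\left(m \right)} = \left(-4 + 0\right) m = - 4 m$)
$F \left(7 \left(-5 + r{\left(O \right)}\right) + 71\right) = 113 \left(7 \left(-5 - 52\right) + 71\right) = 113 \left(7 \left(-57\right) + 71\right) = 113 \left(-399 + 71\right) = 113 \left(-328\right) = -37064$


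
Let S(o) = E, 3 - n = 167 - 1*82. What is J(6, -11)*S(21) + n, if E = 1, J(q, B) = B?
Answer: -93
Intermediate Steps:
n = -82 (n = 3 - (167 - 1*82) = 3 - (167 - 82) = 3 - 1*85 = 3 - 85 = -82)
S(o) = 1
J(6, -11)*S(21) + n = -11*1 - 82 = -11 - 82 = -93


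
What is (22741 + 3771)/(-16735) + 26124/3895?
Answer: 13356836/2607313 ≈ 5.1228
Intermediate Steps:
(22741 + 3771)/(-16735) + 26124/3895 = 26512*(-1/16735) + 26124*(1/3895) = -26512/16735 + 26124/3895 = 13356836/2607313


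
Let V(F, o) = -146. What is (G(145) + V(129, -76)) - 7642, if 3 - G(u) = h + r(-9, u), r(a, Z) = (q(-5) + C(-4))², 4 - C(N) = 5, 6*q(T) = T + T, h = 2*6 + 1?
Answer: -70246/9 ≈ -7805.1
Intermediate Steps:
h = 13 (h = 12 + 1 = 13)
q(T) = T/3 (q(T) = (T + T)/6 = (2*T)/6 = T/3)
C(N) = -1 (C(N) = 4 - 1*5 = 4 - 5 = -1)
r(a, Z) = 64/9 (r(a, Z) = ((⅓)*(-5) - 1)² = (-5/3 - 1)² = (-8/3)² = 64/9)
G(u) = -154/9 (G(u) = 3 - (13 + 64/9) = 3 - 1*181/9 = 3 - 181/9 = -154/9)
(G(145) + V(129, -76)) - 7642 = (-154/9 - 146) - 7642 = -1468/9 - 7642 = -70246/9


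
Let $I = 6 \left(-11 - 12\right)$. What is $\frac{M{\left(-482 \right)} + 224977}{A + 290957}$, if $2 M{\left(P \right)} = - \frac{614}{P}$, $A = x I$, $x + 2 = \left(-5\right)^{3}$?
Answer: $\frac{108439221}{148688806} \approx 0.7293$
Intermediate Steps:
$I = -138$ ($I = 6 \left(-23\right) = -138$)
$x = -127$ ($x = -2 + \left(-5\right)^{3} = -2 - 125 = -127$)
$A = 17526$ ($A = \left(-127\right) \left(-138\right) = 17526$)
$M{\left(P \right)} = - \frac{307}{P}$ ($M{\left(P \right)} = \frac{\left(-614\right) \frac{1}{P}}{2} = - \frac{307}{P}$)
$\frac{M{\left(-482 \right)} + 224977}{A + 290957} = \frac{- \frac{307}{-482} + 224977}{17526 + 290957} = \frac{\left(-307\right) \left(- \frac{1}{482}\right) + 224977}{308483} = \left(\frac{307}{482} + 224977\right) \frac{1}{308483} = \frac{108439221}{482} \cdot \frac{1}{308483} = \frac{108439221}{148688806}$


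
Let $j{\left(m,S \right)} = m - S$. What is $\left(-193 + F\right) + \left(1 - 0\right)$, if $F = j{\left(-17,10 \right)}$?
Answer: $-219$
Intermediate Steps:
$F = -27$ ($F = -17 - 10 = -27$)
$\left(-193 + F\right) + \left(1 - 0\right) = \left(-193 - 27\right) + \left(1 - 0\right) = -220 + \left(1 + 0\right) = -220 + 1 = -219$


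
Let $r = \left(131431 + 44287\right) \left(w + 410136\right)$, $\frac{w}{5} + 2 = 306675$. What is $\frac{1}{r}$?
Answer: $\frac{1}{341508108718} \approx 2.9282 \cdot 10^{-12}$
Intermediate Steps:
$w = 1533365$ ($w = -10 + 5 \cdot 306675 = -10 + 1533375 = 1533365$)
$r = 341508108718$ ($r = \left(131431 + 44287\right) \left(1533365 + 410136\right) = 175718 \cdot 1943501 = 341508108718$)
$\frac{1}{r} = \frac{1}{341508108718}$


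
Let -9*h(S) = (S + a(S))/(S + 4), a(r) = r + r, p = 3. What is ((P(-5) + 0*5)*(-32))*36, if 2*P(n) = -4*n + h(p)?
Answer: -80064/7 ≈ -11438.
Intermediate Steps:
a(r) = 2*r
h(S) = -S/(3*(4 + S)) (h(S) = -(S + 2*S)/(9*(S + 4)) = -3*S/(9*(4 + S)) = -S/(3*(4 + S)))
P(n) = -1/14 - 2*n (P(n) = (-4*n - 1*3/(12 + 3*3))/2 = (-4*n - 1*3/(12 + 9))/2 = (-4*n - 1*3/21)/2 = (-4*n - 1*3*1/21)/2 = (-4*n - ⅐)/2 = (-⅐ - 4*n)/2 = -1/14 - 2*n)
((P(-5) + 0*5)*(-32))*36 = (((-1/14 - 2*(-5)) + 0*5)*(-32))*36 = (((-1/14 + 10) + 0)*(-32))*36 = ((139/14 + 0)*(-32))*36 = ((139/14)*(-32))*36 = -2224/7*36 = -80064/7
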